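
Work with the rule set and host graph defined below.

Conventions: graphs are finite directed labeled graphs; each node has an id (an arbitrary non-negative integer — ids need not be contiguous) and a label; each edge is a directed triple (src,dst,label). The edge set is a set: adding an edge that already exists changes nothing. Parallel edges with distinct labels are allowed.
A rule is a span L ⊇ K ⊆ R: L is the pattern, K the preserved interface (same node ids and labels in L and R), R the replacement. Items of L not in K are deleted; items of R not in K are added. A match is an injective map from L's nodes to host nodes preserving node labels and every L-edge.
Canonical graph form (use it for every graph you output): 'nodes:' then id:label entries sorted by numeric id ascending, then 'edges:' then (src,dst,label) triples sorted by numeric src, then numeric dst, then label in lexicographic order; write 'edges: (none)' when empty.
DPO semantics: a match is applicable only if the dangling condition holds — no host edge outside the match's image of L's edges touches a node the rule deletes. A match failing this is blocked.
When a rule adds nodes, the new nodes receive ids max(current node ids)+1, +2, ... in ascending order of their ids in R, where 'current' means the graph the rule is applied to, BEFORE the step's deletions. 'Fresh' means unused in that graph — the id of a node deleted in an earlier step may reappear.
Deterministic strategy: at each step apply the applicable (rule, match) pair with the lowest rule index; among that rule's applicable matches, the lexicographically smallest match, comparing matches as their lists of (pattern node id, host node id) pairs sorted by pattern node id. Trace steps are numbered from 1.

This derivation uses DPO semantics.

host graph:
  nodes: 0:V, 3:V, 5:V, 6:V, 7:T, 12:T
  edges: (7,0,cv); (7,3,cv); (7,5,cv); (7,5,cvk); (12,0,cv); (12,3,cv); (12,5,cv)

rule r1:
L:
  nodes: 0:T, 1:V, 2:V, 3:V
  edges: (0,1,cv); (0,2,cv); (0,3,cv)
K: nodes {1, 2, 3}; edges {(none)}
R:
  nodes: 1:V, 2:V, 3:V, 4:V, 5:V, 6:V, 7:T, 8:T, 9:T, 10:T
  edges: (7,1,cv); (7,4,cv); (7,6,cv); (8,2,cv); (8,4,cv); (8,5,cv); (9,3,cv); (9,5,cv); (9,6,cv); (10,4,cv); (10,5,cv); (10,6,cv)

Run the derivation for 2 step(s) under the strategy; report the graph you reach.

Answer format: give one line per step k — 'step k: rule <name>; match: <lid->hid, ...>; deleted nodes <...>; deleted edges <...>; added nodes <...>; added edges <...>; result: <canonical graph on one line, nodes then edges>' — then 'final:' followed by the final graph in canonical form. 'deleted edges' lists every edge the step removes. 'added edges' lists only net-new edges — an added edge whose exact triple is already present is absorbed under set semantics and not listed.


step 1: rule r1; match: 0->12, 1->0, 2->3, 3->5; deleted nodes 12; deleted edges (12,0,cv); (12,3,cv); (12,5,cv); added nodes 13, 14, 15, 16, 17, 18, 19; added edges (16,0,cv); (16,13,cv); (16,15,cv); (17,3,cv); (17,13,cv); (17,14,cv); (18,5,cv); (18,14,cv); (18,15,cv); (19,13,cv); (19,14,cv); (19,15,cv); result: nodes: 0:V, 3:V, 5:V, 6:V, 7:T, 13:V, 14:V, 15:V, 16:T, 17:T, 18:T, 19:T edges: (7,0,cv); (7,3,cv); (7,5,cv); (7,5,cvk); (16,0,cv); (16,13,cv); (16,15,cv); (17,3,cv); (17,13,cv); (17,14,cv); (18,5,cv); (18,14,cv); (18,15,cv); (19,13,cv); (19,14,cv); (19,15,cv)
step 2: rule r1; match: 0->16, 1->0, 2->13, 3->15; deleted nodes 16; deleted edges (16,0,cv); (16,13,cv); (16,15,cv); added nodes 20, 21, 22, 23, 24, 25, 26; added edges (23,0,cv); (23,20,cv); (23,22,cv); (24,13,cv); (24,20,cv); (24,21,cv); (25,15,cv); (25,21,cv); (25,22,cv); (26,20,cv); (26,21,cv); (26,22,cv); result: nodes: 0:V, 3:V, 5:V, 6:V, 7:T, 13:V, 14:V, 15:V, 17:T, 18:T, 19:T, 20:V, 21:V, 22:V, 23:T, 24:T, 25:T, 26:T edges: (7,0,cv); (7,3,cv); (7,5,cv); (7,5,cvk); (17,3,cv); (17,13,cv); (17,14,cv); (18,5,cv); (18,14,cv); (18,15,cv); (19,13,cv); (19,14,cv); (19,15,cv); (23,0,cv); (23,20,cv); (23,22,cv); (24,13,cv); (24,20,cv); (24,21,cv); (25,15,cv); (25,21,cv); (25,22,cv); (26,20,cv); (26,21,cv); (26,22,cv)
final:
nodes: 0:V, 3:V, 5:V, 6:V, 7:T, 13:V, 14:V, 15:V, 17:T, 18:T, 19:T, 20:V, 21:V, 22:V, 23:T, 24:T, 25:T, 26:T
edges: (7,0,cv); (7,3,cv); (7,5,cv); (7,5,cvk); (17,3,cv); (17,13,cv); (17,14,cv); (18,5,cv); (18,14,cv); (18,15,cv); (19,13,cv); (19,14,cv); (19,15,cv); (23,0,cv); (23,20,cv); (23,22,cv); (24,13,cv); (24,20,cv); (24,21,cv); (25,15,cv); (25,21,cv); (25,22,cv); (26,20,cv); (26,21,cv); (26,22,cv)


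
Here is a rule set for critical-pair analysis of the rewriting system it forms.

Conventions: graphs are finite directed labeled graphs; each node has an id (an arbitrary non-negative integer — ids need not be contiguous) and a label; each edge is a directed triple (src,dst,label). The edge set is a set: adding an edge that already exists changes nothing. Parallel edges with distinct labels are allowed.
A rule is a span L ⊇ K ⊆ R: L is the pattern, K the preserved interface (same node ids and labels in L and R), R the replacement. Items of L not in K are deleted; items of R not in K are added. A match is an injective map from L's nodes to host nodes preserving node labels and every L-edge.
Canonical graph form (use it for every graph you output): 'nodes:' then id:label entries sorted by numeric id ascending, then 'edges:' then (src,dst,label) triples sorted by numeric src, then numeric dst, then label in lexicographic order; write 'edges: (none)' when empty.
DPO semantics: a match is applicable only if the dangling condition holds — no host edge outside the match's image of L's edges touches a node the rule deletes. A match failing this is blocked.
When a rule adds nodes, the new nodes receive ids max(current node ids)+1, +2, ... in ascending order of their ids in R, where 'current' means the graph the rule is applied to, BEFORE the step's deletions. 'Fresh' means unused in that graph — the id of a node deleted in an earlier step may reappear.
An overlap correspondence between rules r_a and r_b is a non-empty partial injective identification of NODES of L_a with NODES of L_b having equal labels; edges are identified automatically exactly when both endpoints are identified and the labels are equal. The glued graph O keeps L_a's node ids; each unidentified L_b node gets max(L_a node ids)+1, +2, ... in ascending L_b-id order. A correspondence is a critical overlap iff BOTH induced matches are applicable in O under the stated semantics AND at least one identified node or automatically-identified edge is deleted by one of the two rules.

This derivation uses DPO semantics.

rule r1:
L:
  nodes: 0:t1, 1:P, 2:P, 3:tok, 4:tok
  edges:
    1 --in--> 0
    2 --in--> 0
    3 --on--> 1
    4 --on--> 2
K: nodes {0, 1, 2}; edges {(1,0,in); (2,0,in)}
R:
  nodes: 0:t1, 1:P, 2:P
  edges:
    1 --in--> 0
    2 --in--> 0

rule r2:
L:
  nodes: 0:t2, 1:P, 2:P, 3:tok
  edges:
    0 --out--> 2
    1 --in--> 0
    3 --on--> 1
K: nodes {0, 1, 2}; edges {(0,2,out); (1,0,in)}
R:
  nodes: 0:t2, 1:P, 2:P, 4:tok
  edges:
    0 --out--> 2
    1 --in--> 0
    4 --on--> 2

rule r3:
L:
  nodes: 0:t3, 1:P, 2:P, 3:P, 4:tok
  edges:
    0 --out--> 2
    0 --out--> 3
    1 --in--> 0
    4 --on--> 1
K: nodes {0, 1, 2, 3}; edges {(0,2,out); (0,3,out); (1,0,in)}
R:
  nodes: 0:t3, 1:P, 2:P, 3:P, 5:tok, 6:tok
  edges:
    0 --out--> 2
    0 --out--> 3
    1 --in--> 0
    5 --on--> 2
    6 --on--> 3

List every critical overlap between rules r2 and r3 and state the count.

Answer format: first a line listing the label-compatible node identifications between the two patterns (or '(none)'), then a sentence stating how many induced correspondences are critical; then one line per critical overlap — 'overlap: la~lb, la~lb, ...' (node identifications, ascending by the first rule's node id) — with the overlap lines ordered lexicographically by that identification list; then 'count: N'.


label-compatible node identifications between L(r2) and L(r3): 1~1, 1~2, 1~3, 2~1, 2~2, 2~3, 3~4
3 of the induced correspondences are critical overlaps of r2 and r3.
overlap: 1~1, 2~2, 3~4
overlap: 1~1, 2~3, 3~4
overlap: 1~1, 3~4
count: 3


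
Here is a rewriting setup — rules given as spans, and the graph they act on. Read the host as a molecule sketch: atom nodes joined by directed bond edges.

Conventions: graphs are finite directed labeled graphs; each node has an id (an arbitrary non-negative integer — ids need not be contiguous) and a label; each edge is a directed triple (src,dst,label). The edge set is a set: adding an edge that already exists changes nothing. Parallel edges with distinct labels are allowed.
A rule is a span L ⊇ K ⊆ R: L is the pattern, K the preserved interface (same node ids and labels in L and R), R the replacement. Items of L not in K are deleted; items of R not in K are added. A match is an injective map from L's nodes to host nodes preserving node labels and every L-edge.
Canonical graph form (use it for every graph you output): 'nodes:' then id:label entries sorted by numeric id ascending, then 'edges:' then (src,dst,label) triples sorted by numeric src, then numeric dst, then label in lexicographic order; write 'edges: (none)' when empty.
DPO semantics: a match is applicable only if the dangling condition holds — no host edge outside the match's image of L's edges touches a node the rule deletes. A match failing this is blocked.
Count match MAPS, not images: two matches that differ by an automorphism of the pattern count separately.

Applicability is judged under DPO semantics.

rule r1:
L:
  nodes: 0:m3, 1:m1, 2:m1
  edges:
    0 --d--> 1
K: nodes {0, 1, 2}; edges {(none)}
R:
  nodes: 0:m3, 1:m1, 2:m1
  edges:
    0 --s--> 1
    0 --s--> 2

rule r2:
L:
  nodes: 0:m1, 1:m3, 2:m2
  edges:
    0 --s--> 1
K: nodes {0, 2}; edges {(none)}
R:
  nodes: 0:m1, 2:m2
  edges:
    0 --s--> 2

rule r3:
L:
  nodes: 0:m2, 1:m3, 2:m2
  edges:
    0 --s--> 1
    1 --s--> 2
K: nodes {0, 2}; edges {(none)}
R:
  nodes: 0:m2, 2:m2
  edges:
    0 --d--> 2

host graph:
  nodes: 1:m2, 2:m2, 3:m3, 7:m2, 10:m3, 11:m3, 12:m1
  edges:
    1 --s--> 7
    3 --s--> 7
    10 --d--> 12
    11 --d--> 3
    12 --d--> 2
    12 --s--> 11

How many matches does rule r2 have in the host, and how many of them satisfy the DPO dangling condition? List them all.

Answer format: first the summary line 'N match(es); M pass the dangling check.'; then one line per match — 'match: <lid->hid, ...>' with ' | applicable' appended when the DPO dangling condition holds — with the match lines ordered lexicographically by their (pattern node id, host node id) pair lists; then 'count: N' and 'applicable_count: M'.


3 match(es); 0 pass the dangling check.
match: 0->12, 1->11, 2->1
match: 0->12, 1->11, 2->2
match: 0->12, 1->11, 2->7
count: 3
applicable_count: 0


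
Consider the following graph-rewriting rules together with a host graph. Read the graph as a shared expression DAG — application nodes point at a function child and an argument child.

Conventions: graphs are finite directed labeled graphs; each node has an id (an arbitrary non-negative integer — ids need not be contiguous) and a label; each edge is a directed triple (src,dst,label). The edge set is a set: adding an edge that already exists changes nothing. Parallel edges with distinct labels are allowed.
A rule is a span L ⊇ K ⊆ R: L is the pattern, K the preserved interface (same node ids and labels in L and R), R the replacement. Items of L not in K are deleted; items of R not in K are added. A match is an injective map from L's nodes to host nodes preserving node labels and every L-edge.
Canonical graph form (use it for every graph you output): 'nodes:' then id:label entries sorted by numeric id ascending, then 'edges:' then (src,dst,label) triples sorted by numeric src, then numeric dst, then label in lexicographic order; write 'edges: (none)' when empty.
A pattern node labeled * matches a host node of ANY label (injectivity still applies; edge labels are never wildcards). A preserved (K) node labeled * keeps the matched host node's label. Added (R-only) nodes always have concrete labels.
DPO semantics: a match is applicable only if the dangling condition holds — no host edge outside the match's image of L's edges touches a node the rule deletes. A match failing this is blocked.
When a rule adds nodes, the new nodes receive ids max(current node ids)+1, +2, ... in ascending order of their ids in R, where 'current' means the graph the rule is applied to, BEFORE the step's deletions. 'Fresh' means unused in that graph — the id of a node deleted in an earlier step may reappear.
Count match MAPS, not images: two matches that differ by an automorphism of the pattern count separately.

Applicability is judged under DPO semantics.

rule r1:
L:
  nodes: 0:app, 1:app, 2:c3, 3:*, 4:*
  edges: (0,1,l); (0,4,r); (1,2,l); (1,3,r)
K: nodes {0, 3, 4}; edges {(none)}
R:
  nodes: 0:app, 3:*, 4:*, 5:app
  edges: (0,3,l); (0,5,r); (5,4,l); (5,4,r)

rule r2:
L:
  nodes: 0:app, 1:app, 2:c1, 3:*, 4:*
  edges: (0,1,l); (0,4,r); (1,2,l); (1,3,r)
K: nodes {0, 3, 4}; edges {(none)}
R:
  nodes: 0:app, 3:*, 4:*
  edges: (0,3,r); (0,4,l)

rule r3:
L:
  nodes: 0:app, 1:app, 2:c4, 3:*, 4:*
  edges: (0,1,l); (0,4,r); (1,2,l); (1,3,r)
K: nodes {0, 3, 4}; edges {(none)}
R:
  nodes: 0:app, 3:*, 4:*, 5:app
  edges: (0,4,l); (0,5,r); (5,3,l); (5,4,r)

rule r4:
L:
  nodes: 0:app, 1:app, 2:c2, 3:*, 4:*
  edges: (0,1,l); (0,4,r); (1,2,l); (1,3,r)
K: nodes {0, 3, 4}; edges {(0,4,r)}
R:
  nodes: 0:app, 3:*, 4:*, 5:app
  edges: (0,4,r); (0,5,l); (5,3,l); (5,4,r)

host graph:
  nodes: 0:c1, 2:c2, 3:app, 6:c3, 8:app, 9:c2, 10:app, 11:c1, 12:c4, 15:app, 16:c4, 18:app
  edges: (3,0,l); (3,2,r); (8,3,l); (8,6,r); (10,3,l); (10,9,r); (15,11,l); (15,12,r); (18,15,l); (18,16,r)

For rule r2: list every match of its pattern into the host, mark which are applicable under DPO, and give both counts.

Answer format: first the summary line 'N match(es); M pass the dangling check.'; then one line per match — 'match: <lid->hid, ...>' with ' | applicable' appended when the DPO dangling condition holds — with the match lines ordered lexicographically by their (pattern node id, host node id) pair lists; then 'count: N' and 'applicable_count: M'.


3 match(es); 1 pass the dangling check.
match: 0->8, 1->3, 2->0, 3->2, 4->6
match: 0->10, 1->3, 2->0, 3->2, 4->9
match: 0->18, 1->15, 2->11, 3->12, 4->16 | applicable
count: 3
applicable_count: 1


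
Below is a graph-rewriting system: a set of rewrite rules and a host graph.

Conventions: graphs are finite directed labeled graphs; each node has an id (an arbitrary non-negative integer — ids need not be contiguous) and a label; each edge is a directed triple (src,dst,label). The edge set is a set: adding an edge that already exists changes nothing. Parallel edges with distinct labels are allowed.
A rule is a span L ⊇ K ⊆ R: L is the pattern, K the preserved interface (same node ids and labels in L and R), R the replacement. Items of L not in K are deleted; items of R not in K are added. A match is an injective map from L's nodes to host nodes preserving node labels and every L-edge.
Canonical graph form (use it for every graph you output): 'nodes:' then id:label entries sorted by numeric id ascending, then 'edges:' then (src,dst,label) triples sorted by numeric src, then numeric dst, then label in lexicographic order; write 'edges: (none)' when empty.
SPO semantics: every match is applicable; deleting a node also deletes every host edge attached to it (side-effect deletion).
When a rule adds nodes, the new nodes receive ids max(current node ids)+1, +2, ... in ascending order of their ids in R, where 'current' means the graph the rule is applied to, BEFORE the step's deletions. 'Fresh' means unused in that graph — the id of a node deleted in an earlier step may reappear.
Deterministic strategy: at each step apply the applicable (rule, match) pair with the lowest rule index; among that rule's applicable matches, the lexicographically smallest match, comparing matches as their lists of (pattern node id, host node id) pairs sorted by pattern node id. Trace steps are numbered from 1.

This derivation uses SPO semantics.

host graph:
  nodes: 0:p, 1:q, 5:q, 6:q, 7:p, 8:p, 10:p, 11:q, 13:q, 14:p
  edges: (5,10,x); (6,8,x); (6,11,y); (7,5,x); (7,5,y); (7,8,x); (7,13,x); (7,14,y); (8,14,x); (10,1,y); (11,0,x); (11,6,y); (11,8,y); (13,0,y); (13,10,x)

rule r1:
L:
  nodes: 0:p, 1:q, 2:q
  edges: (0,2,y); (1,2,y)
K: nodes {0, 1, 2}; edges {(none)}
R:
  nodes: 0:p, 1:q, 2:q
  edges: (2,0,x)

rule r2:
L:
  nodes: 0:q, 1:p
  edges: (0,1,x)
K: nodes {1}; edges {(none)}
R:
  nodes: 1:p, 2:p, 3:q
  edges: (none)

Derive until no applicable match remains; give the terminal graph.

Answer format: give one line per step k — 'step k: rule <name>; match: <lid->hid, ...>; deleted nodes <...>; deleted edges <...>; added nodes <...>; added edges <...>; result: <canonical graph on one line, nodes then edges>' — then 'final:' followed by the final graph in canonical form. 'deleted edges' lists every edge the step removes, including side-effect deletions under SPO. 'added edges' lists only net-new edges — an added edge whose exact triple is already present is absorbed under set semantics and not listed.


step 1: rule r2; match: 0->5, 1->10; deleted nodes 5; deleted edges (5,10,x); (7,5,x); (7,5,y); added nodes 15, 16; added edges (none); result: nodes: 0:p, 1:q, 6:q, 7:p, 8:p, 10:p, 11:q, 13:q, 14:p, 15:p, 16:q edges: (6,8,x); (6,11,y); (7,8,x); (7,13,x); (7,14,y); (8,14,x); (10,1,y); (11,0,x); (11,6,y); (11,8,y); (13,0,y); (13,10,x)
step 2: rule r2; match: 0->6, 1->8; deleted nodes 6; deleted edges (6,8,x); (6,11,y); (11,6,y); added nodes 17, 18; added edges (none); result: nodes: 0:p, 1:q, 7:p, 8:p, 10:p, 11:q, 13:q, 14:p, 15:p, 16:q, 17:p, 18:q edges: (7,8,x); (7,13,x); (7,14,y); (8,14,x); (10,1,y); (11,0,x); (11,8,y); (13,0,y); (13,10,x)
step 3: rule r2; match: 0->11, 1->0; deleted nodes 11; deleted edges (11,0,x); (11,8,y); added nodes 19, 20; added edges (none); result: nodes: 0:p, 1:q, 7:p, 8:p, 10:p, 13:q, 14:p, 15:p, 16:q, 17:p, 18:q, 19:p, 20:q edges: (7,8,x); (7,13,x); (7,14,y); (8,14,x); (10,1,y); (13,0,y); (13,10,x)
step 4: rule r2; match: 0->13, 1->10; deleted nodes 13; deleted edges (7,13,x); (13,0,y); (13,10,x); added nodes 21, 22; added edges (none); result: nodes: 0:p, 1:q, 7:p, 8:p, 10:p, 14:p, 15:p, 16:q, 17:p, 18:q, 19:p, 20:q, 21:p, 22:q edges: (7,8,x); (7,14,y); (8,14,x); (10,1,y)
final:
nodes: 0:p, 1:q, 7:p, 8:p, 10:p, 14:p, 15:p, 16:q, 17:p, 18:q, 19:p, 20:q, 21:p, 22:q
edges: (7,8,x); (7,14,y); (8,14,x); (10,1,y)


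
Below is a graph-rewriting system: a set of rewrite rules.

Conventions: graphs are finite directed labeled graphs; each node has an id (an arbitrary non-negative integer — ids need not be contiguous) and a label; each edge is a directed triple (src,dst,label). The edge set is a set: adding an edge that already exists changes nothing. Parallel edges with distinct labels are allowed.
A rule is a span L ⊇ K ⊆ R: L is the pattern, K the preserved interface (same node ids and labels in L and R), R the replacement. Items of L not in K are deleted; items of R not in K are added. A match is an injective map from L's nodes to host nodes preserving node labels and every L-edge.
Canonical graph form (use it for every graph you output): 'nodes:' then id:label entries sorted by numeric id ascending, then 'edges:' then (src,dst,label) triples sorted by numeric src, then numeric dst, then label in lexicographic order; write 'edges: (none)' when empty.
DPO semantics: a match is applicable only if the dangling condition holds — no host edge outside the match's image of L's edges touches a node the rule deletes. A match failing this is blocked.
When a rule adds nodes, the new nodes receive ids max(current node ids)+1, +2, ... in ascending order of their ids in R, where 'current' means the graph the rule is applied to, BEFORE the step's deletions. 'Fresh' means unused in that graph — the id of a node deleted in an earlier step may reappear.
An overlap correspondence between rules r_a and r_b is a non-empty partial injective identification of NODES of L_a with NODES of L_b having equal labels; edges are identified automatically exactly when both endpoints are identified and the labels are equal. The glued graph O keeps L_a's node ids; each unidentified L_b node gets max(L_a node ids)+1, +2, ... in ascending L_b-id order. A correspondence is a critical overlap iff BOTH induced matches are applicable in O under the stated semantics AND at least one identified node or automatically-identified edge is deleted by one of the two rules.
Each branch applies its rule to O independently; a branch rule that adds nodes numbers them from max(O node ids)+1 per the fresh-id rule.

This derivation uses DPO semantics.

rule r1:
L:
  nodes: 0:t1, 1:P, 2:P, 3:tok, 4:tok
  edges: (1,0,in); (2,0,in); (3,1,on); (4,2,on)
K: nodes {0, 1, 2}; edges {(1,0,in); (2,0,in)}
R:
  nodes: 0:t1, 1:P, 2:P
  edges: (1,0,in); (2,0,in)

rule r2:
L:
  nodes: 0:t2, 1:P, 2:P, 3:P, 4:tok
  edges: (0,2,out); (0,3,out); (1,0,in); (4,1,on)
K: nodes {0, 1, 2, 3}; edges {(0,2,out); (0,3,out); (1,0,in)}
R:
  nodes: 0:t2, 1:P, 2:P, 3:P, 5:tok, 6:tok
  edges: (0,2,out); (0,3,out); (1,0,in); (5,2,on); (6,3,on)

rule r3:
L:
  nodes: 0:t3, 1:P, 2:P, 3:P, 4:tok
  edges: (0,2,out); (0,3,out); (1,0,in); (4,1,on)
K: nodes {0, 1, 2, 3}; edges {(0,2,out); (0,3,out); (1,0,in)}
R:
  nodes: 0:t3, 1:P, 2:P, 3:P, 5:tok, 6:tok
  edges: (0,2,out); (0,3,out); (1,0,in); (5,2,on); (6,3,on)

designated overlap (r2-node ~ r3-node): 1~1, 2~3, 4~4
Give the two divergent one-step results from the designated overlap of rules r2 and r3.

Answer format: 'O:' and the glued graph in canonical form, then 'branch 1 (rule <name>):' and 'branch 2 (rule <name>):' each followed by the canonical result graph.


O:
nodes: 0:t2, 1:P, 2:P, 3:P, 4:tok, 5:t3, 6:P
edges: (0,2,out); (0,3,out); (1,0,in); (1,5,in); (4,1,on); (5,2,out); (5,6,out)
branch 1 (rule r2):
nodes: 0:t2, 1:P, 2:P, 3:P, 5:t3, 6:P, 7:tok, 8:tok
edges: (0,2,out); (0,3,out); (1,0,in); (1,5,in); (5,2,out); (5,6,out); (7,2,on); (8,3,on)
branch 2 (rule r3):
nodes: 0:t2, 1:P, 2:P, 3:P, 5:t3, 6:P, 7:tok, 8:tok
edges: (0,2,out); (0,3,out); (1,0,in); (1,5,in); (5,2,out); (5,6,out); (7,6,on); (8,2,on)


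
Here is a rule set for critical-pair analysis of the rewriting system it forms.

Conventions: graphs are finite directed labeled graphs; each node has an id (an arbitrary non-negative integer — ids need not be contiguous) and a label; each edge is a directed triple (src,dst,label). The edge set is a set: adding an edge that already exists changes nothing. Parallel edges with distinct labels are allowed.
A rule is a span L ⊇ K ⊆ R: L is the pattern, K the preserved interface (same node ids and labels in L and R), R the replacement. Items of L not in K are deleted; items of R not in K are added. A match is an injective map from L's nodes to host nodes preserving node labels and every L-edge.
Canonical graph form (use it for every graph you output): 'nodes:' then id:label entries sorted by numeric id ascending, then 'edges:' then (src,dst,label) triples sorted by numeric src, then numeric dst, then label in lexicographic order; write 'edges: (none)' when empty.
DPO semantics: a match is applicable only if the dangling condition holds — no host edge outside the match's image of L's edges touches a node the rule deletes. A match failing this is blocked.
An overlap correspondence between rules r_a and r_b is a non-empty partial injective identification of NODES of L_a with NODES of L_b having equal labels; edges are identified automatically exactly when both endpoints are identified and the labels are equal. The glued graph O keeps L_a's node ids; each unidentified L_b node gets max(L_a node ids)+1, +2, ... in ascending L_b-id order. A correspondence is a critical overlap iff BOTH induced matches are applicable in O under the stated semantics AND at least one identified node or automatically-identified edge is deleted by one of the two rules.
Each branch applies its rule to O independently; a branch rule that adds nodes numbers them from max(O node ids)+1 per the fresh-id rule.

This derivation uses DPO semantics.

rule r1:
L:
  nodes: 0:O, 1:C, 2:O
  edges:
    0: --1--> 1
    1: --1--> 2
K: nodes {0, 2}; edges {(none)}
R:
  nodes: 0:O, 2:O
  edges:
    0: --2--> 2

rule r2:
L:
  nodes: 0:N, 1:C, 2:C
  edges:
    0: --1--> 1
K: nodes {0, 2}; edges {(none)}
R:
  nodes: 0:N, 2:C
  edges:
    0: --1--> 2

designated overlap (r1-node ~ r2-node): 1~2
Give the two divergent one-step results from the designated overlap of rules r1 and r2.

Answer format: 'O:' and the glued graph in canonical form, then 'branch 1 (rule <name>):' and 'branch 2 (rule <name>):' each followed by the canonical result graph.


O:
nodes: 0:O, 1:C, 2:O, 3:N, 4:C
edges: (0,1,1); (1,2,1); (3,4,1)
branch 1 (rule r1):
nodes: 0:O, 2:O, 3:N, 4:C
edges: (0,2,2); (3,4,1)
branch 2 (rule r2):
nodes: 0:O, 1:C, 2:O, 3:N
edges: (0,1,1); (1,2,1); (3,1,1)


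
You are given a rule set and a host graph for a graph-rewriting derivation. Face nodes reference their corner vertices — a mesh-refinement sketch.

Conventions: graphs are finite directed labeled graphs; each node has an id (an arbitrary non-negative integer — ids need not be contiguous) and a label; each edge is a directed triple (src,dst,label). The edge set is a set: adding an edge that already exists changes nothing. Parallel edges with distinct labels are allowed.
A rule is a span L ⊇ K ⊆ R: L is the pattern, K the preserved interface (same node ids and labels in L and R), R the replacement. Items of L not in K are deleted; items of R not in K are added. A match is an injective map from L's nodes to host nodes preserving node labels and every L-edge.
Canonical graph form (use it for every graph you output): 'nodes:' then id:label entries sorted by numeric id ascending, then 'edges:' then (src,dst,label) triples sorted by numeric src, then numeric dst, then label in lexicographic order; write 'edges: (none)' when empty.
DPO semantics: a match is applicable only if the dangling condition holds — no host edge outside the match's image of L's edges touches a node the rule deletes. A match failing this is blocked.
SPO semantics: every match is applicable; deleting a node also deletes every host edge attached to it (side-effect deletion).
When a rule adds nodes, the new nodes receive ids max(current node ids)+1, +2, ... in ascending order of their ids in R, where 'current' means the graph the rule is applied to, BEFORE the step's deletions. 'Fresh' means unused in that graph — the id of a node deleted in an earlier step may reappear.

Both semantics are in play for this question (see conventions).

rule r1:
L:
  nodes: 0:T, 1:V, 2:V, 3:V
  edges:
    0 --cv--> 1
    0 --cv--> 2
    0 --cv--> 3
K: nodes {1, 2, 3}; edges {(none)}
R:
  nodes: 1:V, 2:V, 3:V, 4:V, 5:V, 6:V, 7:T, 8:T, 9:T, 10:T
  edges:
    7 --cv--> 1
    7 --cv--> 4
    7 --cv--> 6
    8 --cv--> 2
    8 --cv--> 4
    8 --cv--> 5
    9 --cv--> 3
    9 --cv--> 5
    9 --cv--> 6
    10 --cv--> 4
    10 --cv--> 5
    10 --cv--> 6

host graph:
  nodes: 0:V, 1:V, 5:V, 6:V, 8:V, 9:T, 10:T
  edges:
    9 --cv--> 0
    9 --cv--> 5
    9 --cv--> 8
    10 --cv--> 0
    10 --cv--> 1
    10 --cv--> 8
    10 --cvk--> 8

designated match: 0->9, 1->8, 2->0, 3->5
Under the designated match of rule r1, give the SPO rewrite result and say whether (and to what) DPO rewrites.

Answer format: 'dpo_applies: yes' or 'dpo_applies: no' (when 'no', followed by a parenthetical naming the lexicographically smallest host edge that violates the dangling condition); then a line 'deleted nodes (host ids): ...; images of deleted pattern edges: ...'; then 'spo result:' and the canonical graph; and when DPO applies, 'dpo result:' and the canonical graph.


dpo_applies: yes
deleted nodes (host ids): 9; images of deleted pattern edges: (9,0,cv); (9,5,cv); (9,8,cv)
spo result:
nodes: 0:V, 1:V, 5:V, 6:V, 8:V, 10:T, 11:V, 12:V, 13:V, 14:T, 15:T, 16:T, 17:T
edges: (10,0,cv); (10,1,cv); (10,8,cv); (10,8,cvk); (14,8,cv); (14,11,cv); (14,13,cv); (15,0,cv); (15,11,cv); (15,12,cv); (16,5,cv); (16,12,cv); (16,13,cv); (17,11,cv); (17,12,cv); (17,13,cv)
dpo result:
nodes: 0:V, 1:V, 5:V, 6:V, 8:V, 10:T, 11:V, 12:V, 13:V, 14:T, 15:T, 16:T, 17:T
edges: (10,0,cv); (10,1,cv); (10,8,cv); (10,8,cvk); (14,8,cv); (14,11,cv); (14,13,cv); (15,0,cv); (15,11,cv); (15,12,cv); (16,5,cv); (16,12,cv); (16,13,cv); (17,11,cv); (17,12,cv); (17,13,cv)


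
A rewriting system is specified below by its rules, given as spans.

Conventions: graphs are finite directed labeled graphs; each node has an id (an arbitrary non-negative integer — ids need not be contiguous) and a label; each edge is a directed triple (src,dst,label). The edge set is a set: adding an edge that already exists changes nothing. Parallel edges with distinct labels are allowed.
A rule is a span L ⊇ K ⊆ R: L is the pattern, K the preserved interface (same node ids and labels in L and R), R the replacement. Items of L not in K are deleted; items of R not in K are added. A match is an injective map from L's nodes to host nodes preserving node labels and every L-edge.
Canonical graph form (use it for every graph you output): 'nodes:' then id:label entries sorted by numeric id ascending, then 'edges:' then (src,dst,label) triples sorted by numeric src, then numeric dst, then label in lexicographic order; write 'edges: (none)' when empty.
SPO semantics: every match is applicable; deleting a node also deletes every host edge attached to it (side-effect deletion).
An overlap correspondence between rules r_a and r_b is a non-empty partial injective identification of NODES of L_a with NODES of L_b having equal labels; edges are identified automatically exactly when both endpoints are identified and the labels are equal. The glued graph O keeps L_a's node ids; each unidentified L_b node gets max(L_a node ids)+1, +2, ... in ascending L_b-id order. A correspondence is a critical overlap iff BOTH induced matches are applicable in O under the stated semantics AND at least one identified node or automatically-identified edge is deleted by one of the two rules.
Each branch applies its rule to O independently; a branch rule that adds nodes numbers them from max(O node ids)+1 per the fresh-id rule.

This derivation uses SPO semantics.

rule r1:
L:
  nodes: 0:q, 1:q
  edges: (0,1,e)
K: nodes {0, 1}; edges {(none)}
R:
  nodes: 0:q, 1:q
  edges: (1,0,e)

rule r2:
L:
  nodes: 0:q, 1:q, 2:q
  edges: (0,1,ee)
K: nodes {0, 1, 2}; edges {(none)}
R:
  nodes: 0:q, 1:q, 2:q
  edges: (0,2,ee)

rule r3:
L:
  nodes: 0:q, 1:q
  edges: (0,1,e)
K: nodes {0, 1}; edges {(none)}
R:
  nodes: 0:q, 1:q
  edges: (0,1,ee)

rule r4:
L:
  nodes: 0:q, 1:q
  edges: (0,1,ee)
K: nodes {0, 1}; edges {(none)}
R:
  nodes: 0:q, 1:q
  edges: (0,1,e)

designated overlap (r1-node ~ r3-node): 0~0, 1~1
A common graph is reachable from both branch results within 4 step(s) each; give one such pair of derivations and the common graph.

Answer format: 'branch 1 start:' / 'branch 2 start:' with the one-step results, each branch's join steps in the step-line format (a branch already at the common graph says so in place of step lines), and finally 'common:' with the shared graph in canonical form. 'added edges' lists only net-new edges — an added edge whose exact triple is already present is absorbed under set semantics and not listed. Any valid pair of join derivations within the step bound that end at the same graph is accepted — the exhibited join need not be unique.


branch 1 start:
nodes: 0:q, 1:q
edges: (1,0,e)
branch 2 start:
nodes: 0:q, 1:q
edges: (0,1,ee)
branch 1 step 1: rule r1; match: 0->1, 1->0; deleted nodes (none); deleted edges (1,0,e); added nodes (none); added edges (0,1,e); result: nodes: 0:q, 1:q edges: (0,1,e)
branch 2 step 1: rule r4; match: 0->0, 1->1; deleted nodes (none); deleted edges (0,1,ee); added nodes (none); added edges (0,1,e); result: nodes: 0:q, 1:q edges: (0,1,e)
common:
nodes: 0:q, 1:q
edges: (0,1,e)


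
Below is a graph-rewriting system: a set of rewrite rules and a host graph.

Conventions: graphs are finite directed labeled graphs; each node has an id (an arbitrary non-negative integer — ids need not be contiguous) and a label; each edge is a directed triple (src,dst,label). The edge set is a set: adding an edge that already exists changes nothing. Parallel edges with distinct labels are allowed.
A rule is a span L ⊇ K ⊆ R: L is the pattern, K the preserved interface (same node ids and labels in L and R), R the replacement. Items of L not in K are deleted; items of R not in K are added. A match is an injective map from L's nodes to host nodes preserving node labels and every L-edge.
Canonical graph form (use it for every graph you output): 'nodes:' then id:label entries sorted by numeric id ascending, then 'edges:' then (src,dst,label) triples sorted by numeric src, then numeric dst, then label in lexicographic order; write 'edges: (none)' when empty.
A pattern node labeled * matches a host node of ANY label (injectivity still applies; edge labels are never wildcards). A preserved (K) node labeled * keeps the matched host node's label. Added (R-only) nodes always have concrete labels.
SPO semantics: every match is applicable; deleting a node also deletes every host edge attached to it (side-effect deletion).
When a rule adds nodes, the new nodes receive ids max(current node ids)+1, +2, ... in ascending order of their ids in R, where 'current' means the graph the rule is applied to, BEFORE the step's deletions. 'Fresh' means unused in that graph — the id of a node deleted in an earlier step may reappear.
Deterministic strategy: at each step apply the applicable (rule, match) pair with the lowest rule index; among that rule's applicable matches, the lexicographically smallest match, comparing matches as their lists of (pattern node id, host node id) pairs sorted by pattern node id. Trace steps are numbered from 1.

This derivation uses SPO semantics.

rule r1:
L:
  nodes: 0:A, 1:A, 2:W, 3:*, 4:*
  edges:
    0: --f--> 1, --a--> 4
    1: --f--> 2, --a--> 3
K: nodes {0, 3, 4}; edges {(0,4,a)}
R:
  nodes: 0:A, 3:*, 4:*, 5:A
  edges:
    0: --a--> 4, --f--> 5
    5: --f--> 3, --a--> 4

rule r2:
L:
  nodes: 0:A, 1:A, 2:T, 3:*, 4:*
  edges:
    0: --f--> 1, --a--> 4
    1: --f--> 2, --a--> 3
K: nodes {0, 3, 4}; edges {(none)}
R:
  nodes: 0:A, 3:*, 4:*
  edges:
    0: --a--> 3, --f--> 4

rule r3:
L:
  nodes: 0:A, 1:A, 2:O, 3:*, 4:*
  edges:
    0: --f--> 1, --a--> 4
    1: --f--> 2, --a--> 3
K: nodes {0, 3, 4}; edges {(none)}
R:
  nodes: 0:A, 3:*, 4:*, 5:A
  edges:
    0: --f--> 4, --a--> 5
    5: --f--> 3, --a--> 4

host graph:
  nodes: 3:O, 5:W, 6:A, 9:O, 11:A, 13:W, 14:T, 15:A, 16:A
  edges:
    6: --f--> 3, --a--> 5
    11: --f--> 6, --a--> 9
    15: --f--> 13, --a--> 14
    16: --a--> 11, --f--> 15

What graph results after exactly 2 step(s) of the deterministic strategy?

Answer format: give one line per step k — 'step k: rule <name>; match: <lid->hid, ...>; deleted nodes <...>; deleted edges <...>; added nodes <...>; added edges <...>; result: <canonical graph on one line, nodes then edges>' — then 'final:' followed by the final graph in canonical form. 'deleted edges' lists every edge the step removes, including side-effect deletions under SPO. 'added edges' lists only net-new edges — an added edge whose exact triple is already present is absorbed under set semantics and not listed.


step 1: rule r1; match: 0->16, 1->15, 2->13, 3->14, 4->11; deleted nodes 13, 15; deleted edges (15,13,f); (15,14,a); (16,15,f); added nodes 17; added edges (16,17,f); (17,11,a); (17,14,f); result: nodes: 3:O, 5:W, 6:A, 9:O, 11:A, 14:T, 16:A, 17:A edges: (6,3,f); (6,5,a); (11,6,f); (11,9,a); (16,11,a); (16,17,f); (17,11,a); (17,14,f)
step 2: rule r3; match: 0->11, 1->6, 2->3, 3->5, 4->9; deleted nodes 3, 6; deleted edges (6,3,f); (6,5,a); (11,6,f); (11,9,a); added nodes 18; added edges (11,9,f); (11,18,a); (18,5,f); (18,9,a); result: nodes: 5:W, 9:O, 11:A, 14:T, 16:A, 17:A, 18:A edges: (11,9,f); (11,18,a); (16,11,a); (16,17,f); (17,11,a); (17,14,f); (18,5,f); (18,9,a)
final:
nodes: 5:W, 9:O, 11:A, 14:T, 16:A, 17:A, 18:A
edges: (11,9,f); (11,18,a); (16,11,a); (16,17,f); (17,11,a); (17,14,f); (18,5,f); (18,9,a)


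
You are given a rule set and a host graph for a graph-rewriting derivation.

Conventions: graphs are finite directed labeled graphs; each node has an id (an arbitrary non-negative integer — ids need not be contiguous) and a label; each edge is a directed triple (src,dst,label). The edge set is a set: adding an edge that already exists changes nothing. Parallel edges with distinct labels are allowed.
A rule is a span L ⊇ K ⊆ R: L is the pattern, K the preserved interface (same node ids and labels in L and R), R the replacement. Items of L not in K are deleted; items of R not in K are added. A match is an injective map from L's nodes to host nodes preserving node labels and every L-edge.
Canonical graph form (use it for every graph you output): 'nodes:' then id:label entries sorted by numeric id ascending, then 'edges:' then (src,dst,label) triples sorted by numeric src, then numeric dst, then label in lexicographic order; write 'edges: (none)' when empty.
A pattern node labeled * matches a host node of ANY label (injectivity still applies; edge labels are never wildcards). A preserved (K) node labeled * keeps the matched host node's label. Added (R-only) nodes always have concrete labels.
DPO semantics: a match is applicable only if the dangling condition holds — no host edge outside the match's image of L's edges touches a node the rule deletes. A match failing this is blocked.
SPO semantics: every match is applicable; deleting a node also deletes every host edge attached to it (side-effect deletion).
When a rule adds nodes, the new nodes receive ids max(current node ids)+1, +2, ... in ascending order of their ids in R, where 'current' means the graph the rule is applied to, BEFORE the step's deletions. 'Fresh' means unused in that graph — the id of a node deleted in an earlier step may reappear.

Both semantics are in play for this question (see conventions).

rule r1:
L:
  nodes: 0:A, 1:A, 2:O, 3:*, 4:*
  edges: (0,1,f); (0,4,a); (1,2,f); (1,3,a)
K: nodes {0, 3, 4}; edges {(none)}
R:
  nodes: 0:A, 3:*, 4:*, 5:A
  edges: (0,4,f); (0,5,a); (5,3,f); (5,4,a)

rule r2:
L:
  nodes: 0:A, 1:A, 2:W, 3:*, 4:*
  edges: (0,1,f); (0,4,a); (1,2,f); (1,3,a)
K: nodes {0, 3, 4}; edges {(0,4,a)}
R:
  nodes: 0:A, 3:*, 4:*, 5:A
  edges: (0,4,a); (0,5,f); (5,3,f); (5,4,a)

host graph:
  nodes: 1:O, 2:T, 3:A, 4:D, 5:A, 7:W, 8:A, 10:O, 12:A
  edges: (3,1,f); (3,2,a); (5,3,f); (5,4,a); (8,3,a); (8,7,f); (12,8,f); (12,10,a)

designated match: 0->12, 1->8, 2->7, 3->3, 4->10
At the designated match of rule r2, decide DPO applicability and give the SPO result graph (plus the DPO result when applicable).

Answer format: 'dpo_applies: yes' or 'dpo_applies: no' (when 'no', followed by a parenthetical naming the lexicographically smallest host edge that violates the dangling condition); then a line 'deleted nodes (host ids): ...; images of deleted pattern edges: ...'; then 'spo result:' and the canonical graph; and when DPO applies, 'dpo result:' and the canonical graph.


dpo_applies: yes
deleted nodes (host ids): 7, 8; images of deleted pattern edges: (8,3,a); (8,7,f); (12,8,f)
spo result:
nodes: 1:O, 2:T, 3:A, 4:D, 5:A, 10:O, 12:A, 13:A
edges: (3,1,f); (3,2,a); (5,3,f); (5,4,a); (12,10,a); (12,13,f); (13,3,f); (13,10,a)
dpo result:
nodes: 1:O, 2:T, 3:A, 4:D, 5:A, 10:O, 12:A, 13:A
edges: (3,1,f); (3,2,a); (5,3,f); (5,4,a); (12,10,a); (12,13,f); (13,3,f); (13,10,a)


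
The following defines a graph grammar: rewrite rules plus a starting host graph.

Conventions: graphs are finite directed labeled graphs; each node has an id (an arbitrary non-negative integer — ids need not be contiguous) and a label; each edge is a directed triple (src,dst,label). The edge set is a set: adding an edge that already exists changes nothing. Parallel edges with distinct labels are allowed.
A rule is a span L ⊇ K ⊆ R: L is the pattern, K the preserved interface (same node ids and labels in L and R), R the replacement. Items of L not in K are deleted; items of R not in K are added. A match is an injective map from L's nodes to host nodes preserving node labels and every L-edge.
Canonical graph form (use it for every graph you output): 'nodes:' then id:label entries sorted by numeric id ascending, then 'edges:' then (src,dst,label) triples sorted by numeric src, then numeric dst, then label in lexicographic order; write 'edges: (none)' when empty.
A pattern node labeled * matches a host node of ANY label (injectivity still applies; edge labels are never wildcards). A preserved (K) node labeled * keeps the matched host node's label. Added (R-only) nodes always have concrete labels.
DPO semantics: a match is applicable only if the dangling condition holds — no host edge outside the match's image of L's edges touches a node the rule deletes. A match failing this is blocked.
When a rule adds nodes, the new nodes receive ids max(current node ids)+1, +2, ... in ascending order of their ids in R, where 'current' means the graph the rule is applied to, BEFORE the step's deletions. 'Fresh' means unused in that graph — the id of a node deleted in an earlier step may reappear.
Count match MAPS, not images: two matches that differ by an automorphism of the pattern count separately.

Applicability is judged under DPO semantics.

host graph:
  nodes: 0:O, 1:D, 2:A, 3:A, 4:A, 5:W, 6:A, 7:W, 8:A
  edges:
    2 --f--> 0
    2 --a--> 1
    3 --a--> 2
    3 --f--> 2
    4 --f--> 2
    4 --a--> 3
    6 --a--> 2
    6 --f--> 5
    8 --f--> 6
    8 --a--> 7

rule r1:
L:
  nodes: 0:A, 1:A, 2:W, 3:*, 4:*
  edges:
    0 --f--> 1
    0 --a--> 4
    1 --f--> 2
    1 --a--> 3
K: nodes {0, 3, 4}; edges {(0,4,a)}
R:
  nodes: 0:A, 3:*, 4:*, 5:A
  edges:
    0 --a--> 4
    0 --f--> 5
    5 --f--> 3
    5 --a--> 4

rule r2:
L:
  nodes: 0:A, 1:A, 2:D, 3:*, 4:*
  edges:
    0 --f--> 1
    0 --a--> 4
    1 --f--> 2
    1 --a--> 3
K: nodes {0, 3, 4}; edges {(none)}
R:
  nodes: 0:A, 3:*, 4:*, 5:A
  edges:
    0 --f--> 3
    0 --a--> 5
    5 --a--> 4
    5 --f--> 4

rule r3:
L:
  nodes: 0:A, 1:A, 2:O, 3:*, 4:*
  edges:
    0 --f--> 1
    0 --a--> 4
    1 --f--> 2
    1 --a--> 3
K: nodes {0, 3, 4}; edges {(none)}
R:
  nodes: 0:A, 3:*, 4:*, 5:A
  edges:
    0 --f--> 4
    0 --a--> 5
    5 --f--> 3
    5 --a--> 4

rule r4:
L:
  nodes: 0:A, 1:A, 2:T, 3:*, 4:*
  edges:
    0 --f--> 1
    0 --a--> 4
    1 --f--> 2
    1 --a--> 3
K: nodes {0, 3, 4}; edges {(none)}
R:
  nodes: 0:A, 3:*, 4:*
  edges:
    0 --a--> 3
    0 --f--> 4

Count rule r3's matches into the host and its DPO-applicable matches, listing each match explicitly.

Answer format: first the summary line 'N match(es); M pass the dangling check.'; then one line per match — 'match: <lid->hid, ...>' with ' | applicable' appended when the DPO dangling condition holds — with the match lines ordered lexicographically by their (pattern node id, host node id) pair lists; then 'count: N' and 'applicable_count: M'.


1 match(es); 0 pass the dangling check.
match: 0->4, 1->2, 2->0, 3->1, 4->3
count: 1
applicable_count: 0
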